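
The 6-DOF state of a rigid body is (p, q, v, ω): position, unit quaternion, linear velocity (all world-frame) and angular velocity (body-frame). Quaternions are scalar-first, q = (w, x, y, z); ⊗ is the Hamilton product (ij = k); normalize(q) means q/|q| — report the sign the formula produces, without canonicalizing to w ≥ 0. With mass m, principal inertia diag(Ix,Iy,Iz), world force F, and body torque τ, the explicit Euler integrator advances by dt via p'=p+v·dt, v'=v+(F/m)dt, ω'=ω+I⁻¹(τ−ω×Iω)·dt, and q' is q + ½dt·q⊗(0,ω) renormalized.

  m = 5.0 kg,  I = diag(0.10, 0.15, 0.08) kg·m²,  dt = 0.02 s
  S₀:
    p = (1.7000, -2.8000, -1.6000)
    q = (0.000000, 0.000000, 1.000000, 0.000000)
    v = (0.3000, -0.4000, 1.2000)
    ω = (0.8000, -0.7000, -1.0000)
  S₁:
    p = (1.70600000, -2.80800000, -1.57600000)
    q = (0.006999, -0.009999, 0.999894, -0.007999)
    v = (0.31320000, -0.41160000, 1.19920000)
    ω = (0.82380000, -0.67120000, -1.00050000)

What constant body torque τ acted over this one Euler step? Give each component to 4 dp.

τ = (0.0700, 0.2000, -0.0300)

rate change Δω = (0.02380000, 0.02880000, -0.00050000)
ω₀×(Iω₀) = (-0.0490, -0.0160, -0.0280)
applied torque τ = (0.0700, 0.2000, -0.0300)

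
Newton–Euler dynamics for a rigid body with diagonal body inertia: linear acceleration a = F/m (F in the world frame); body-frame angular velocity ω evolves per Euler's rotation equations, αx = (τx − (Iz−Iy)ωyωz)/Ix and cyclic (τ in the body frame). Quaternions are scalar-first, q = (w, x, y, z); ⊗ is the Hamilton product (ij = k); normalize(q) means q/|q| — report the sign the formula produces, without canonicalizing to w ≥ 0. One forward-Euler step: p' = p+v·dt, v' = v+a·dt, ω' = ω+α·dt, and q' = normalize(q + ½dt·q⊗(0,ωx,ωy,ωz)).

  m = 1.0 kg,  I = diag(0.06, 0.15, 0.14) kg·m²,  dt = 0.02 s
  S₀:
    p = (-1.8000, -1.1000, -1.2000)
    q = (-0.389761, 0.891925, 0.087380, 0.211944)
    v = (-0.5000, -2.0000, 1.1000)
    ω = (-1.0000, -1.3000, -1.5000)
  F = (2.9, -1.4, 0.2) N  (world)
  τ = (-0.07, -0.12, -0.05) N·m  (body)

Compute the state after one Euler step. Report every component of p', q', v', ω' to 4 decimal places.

(τ − ω×Iω)/I = (-0.8417, 0.0000, -1.1929)
new body rate ω' = (-1.0168, -1.3000, -1.5239)
q⊗(0,ω) = (1.3234350, 0.5342182, 1.6326328, -0.4874810)
q' = normalize(q + ½dt·q⊗(0,ω)) = (-0.3764, 0.8970, 0.1037, 0.2070)
linear accel F/m = (2.9000, -1.4000, 0.2000)
p' = p + v·dt = (-1.8100, -1.1400, -1.1780)
v' = v + a·dt = (-0.4420, -2.0280, 1.1040)

p' = (-1.8100, -1.1400, -1.1780)
q' = (-0.3764, 0.8970, 0.1037, 0.2070)
v' = (-0.4420, -2.0280, 1.1040)
ω' = (-1.0168, -1.3000, -1.5239)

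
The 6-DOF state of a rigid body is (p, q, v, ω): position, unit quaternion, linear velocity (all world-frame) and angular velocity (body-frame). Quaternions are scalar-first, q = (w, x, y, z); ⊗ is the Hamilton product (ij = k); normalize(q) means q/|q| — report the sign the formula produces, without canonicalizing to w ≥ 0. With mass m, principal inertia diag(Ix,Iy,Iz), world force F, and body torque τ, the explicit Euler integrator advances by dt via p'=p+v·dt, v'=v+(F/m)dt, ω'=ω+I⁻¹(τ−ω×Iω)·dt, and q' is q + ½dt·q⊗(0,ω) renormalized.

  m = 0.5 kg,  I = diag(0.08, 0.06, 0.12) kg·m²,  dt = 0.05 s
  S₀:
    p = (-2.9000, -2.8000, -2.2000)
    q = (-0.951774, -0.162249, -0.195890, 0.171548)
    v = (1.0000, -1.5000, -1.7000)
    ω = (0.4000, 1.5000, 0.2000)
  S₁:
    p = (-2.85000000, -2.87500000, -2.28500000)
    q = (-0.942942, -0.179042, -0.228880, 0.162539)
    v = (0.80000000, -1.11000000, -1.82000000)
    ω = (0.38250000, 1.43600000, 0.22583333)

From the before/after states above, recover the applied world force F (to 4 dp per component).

velocity change Δv = (-0.20000000, 0.39000000, -0.12000000)
applied force F = (-2.0000, 3.9000, -1.2000)

F = (-2.0000, 3.9000, -1.2000)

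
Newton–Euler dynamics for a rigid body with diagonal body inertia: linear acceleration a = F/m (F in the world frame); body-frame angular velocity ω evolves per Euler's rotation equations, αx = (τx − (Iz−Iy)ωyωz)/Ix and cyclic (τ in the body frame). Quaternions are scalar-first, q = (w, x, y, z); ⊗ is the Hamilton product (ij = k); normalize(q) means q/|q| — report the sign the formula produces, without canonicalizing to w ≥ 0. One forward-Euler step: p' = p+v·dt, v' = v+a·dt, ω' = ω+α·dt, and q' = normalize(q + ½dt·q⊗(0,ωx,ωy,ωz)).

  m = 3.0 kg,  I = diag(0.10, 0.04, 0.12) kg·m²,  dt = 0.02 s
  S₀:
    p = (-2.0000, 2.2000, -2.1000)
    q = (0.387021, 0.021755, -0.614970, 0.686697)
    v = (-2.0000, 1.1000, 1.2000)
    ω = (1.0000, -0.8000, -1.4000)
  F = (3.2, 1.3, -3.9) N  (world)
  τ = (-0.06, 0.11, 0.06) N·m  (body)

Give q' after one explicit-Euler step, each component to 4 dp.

q⊗(0,ω) = (0.4476448, 1.7973366, 0.4075372, 0.0557366)
updated quaternion q' = (0.3914, 0.0397, -0.6108, 0.6871)

q' = (0.3914, 0.0397, -0.6108, 0.6871)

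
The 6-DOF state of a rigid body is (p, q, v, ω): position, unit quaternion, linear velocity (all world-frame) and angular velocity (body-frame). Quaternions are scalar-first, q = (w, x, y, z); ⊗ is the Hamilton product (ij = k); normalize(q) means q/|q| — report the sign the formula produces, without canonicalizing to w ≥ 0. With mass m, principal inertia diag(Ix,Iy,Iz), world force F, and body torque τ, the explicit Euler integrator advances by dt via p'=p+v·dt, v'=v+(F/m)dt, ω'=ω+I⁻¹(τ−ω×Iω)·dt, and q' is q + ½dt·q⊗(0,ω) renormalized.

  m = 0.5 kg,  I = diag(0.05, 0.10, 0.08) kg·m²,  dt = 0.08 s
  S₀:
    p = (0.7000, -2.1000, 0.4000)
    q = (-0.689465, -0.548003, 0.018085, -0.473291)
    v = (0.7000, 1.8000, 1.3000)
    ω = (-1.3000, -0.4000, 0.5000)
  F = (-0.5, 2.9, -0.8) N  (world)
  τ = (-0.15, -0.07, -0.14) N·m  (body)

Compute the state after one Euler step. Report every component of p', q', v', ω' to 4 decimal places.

p' = (0.7560, -1.9560, 0.5040)
q' = (-0.7070, -0.5185, 0.0646, -0.4766)
v' = (0.6200, 2.2640, 1.1720)
ω' = (-1.5464, -0.4716, 0.3340)

α = I⁻¹(τ − ω×Iω) = (-3.0800, -0.8950, -2.0750)
ω + α·dt = (-1.5464, -0.4716, 0.3340)
2q̇ = q⊗(0,ω) = (-0.4685244, 0.7160306, 1.1650658, -0.1020208)
q + ½dt·q⊗(0,ω), renormalized = (-0.7070, -0.5185, 0.0646, -0.4766)
a = (-1.0000, 5.8000, -1.6000)
new position p' = (0.7560, -1.9560, 0.5040)
new velocity v' = (0.6200, 2.2640, 1.1720)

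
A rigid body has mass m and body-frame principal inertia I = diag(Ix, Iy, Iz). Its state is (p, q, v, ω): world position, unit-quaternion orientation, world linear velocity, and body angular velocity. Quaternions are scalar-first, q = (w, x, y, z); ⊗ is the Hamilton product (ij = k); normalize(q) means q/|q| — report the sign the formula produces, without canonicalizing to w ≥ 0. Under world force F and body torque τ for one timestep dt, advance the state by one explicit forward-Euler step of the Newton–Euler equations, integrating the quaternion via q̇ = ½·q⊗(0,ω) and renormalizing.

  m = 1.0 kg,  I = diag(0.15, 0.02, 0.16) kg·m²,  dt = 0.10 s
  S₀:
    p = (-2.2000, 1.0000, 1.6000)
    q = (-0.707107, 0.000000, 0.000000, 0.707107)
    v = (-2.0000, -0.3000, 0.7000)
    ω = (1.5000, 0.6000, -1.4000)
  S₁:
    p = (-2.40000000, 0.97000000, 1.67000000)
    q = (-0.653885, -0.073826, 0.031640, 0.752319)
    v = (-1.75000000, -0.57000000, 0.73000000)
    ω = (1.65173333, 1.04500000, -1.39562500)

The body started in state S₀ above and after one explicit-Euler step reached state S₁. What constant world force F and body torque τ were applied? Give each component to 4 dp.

F = (2.5000, -2.7000, 0.3000)
τ = (0.1100, 0.1100, -0.1100)

Δω = ω₁−ω₀ = (0.15173333, 0.44500000, 0.00437500)
applied torque τ = (0.1100, 0.1100, -0.1100)
Δv = v₁−v₀ = (0.25000000, -0.27000000, 0.03000000)
m·(v₁−v₀)/dt = (2.5000, -2.7000, 0.3000)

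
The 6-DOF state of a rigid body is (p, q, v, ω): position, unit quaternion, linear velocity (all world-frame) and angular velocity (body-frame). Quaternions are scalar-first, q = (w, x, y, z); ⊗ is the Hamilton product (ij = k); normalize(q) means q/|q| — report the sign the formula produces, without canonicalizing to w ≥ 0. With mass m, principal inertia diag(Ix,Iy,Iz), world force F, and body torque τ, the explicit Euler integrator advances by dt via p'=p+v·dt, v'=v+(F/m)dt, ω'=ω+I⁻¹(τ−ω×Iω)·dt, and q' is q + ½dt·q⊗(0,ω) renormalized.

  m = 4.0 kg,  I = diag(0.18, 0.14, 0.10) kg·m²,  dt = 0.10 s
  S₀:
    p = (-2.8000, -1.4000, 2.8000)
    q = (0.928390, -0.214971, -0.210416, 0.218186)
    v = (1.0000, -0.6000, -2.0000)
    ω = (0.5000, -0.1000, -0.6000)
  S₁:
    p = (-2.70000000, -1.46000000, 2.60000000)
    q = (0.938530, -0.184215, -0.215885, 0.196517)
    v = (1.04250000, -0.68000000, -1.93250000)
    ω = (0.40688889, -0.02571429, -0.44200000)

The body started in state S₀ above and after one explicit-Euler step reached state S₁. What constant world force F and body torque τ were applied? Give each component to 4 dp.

F = (1.7000, -3.2000, 2.7000)
τ = (-0.1700, 0.0800, 0.1600)

ω₁ − ω₀ = (-0.09311111, 0.07428571, 0.15800000)
ω₀×(Iω₀) = (-0.0024, -0.0240, 0.0020)
I·α + gyro = (-0.1700, 0.0800, 0.1600)
v₁ − v₀ = (0.04250000, -0.08000000, 0.06750000)
applied force F = (1.7000, -3.2000, 2.7000)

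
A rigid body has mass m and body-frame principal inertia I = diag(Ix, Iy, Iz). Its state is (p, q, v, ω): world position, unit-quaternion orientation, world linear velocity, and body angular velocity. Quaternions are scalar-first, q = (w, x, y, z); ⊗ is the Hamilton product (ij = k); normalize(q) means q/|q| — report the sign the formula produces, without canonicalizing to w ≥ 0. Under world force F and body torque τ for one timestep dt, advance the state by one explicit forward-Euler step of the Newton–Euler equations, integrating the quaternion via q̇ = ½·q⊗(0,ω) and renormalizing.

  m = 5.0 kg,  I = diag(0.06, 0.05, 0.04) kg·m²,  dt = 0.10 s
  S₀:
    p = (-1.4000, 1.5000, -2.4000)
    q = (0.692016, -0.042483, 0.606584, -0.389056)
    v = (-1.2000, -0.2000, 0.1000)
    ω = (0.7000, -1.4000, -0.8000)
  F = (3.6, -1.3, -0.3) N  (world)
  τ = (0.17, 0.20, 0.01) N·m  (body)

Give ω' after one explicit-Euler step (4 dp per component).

ω' = (1.0020, -0.9776, -0.7995)

ω×(Iω) gyroscopic = (-0.0112, -0.0112, 0.0098)
(τ − ω×Iω)/I = (3.0200, 4.2240, 0.0050)
ω + α·dt = (1.0020, -0.9776, -0.7995)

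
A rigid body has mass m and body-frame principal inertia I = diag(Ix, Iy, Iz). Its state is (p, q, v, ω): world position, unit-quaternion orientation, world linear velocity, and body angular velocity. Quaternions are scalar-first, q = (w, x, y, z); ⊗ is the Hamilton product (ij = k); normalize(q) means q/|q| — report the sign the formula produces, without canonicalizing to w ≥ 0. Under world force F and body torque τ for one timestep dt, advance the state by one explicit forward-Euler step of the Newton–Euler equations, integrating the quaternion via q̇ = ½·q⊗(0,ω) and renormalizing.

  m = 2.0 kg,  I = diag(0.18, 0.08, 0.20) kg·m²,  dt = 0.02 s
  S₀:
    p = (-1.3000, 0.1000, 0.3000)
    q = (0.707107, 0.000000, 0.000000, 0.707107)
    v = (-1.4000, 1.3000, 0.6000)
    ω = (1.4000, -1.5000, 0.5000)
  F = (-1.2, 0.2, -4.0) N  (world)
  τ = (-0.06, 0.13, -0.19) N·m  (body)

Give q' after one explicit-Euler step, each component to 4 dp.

q' = (0.7034, 0.0205, -0.0007, 0.7105)

q⊗(0,ω) = (-0.3535535, 2.0506103, -0.0707107, 0.3535535)
q + ½dt·q⊗(0,ω), renormalized = (0.7034, 0.0205, -0.0007, 0.7105)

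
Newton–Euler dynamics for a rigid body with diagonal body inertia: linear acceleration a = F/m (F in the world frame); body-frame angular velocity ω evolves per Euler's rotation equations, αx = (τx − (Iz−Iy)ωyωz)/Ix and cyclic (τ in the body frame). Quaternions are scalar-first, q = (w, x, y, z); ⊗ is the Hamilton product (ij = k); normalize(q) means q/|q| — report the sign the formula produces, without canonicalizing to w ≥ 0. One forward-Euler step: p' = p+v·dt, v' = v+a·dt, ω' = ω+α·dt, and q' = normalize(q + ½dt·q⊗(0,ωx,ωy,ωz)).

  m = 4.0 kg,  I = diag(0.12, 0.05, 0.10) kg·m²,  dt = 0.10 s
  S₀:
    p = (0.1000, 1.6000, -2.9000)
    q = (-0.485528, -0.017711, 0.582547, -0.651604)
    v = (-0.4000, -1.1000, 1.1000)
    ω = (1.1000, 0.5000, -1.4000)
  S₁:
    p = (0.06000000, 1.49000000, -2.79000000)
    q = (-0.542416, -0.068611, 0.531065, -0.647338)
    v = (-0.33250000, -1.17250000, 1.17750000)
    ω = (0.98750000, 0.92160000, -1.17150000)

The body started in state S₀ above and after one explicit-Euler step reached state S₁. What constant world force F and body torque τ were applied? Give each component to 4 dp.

Δω = ω₁−ω₀ = (-0.11250000, 0.42160000, 0.22850000)
τ = I·(Δω/dt) + ω₀×(Iω₀) = (-0.1700, 0.1800, 0.1900)
v₁ − v₀ = (0.06750000, -0.07250000, 0.07750000)
applied force F = (2.7000, -2.9000, 3.1000)

F = (2.7000, -2.9000, 3.1000)
τ = (-0.1700, 0.1800, 0.1900)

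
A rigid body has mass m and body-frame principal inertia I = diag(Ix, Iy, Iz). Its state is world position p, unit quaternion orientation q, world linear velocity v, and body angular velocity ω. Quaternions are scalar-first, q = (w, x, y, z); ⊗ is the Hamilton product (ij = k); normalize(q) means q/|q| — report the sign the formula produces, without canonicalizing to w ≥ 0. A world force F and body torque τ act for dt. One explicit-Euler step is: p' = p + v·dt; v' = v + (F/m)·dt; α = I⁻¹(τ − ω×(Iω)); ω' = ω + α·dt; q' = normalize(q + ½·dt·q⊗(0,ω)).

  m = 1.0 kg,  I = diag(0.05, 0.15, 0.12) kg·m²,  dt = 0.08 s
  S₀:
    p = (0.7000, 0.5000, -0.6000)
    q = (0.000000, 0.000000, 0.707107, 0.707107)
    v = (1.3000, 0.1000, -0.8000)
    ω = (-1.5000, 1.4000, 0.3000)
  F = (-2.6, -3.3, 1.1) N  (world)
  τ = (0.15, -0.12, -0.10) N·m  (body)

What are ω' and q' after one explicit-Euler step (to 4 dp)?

precession coupling ω×(Iω) = (-0.0126, 0.0315, -0.2100)
angular accel α = (3.2520, -1.0100, 0.9167)
ω' = ω + α·dt = (-1.2398, 1.3192, 0.3733)
2q̇ = q⊗(0,ω) = (-1.2020819, -0.7778177, -1.0606605, 1.0606605)
q' = normalize(q + ½dt·q⊗(0,ω)) = (-0.0479, -0.0310, 0.6624, 0.7470)

ω' = (-1.2398, 1.3192, 0.3733)
q' = (-0.0479, -0.0310, 0.6624, 0.7470)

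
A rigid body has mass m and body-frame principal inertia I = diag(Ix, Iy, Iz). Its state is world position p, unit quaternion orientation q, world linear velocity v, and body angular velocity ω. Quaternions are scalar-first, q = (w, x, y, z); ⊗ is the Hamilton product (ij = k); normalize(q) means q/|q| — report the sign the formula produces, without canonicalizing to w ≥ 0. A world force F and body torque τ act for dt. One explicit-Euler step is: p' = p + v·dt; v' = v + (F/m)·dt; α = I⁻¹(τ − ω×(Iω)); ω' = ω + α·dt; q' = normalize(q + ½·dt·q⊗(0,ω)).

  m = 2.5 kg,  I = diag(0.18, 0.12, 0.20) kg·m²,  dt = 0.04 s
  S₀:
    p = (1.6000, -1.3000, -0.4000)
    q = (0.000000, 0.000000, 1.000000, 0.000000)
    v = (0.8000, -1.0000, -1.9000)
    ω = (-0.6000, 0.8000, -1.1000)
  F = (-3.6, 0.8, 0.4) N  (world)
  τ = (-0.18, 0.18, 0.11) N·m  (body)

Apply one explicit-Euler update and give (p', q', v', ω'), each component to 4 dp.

p' = (1.6320, -1.3400, -0.4760)
q' = (-0.0160, -0.0220, 0.9996, 0.0120)
v' = (0.7424, -0.9872, -1.8936)
ω' = (-0.6244, 0.8644, -1.0838)

a = (-1.4400, 0.3200, 0.1600)
p + v·dt = (1.6320, -1.3400, -0.4760)
v' = v + a·dt = (0.7424, -0.9872, -1.8936)
α = I⁻¹(τ − ω×Iω) = (-0.6089, 1.6100, 0.4060)
new body rate ω' = (-0.6244, 0.8644, -1.0838)
Hamilton product q⊗(0,ω) = (-0.8000000, -1.1000000, 0.0000000, 0.6000000)
updated quaternion q' = (-0.0160, -0.0220, 0.9996, 0.0120)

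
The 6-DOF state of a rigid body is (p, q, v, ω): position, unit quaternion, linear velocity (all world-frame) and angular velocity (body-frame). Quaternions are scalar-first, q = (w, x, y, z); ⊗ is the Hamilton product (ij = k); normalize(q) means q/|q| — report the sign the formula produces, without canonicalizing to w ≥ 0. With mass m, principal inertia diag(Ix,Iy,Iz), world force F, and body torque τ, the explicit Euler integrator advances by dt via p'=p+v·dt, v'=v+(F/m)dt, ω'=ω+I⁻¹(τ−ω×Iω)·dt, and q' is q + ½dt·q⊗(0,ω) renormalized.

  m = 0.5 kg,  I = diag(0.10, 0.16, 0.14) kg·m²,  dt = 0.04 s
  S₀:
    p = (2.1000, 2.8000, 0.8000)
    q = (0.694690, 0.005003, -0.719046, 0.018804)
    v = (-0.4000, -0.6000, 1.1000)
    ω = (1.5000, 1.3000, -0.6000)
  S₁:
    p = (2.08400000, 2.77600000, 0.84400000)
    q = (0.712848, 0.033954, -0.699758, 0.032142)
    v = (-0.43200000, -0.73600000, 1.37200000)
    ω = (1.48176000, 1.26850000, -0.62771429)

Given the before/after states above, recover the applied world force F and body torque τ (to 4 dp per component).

F = (-0.4000, -1.7000, 3.4000)
τ = (-0.0300, -0.0900, 0.0200)

Δω = ω₁−ω₀ = (-0.01824000, -0.03150000, -0.02771429)
I·α + gyro = (-0.0300, -0.0900, 0.0200)
Δv = v₁−v₀ = (-0.03200000, -0.13600000, 0.27200000)
applied force F = (-0.4000, -1.7000, 3.4000)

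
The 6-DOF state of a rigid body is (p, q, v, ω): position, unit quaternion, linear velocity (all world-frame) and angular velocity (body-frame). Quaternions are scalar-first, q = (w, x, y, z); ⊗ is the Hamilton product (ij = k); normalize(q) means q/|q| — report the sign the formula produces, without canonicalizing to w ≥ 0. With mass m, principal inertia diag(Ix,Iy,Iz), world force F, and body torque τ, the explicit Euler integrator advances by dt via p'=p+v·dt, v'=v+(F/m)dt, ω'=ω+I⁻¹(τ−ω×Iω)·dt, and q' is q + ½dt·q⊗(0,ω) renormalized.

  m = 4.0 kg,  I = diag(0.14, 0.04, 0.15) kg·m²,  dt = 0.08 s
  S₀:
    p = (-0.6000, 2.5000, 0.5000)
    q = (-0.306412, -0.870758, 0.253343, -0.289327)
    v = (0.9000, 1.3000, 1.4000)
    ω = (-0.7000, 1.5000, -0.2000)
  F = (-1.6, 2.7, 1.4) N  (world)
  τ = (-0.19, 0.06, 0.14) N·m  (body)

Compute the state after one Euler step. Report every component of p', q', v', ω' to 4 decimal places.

p' = (-0.5280, 2.6040, 0.6120)
q' = (-0.3475, -0.8450, 0.2356, -0.3313)
v' = (0.8680, 1.3540, 1.4280)
ω' = (-0.7897, 1.6228, -0.1813)

ω×(Iω) gyroscopic = (-0.0330, -0.0014, 0.1050)
angular accel α = (-1.1214, 1.5350, 0.2333)
ω + α·dt = (-0.7897, 1.6228, -0.1813)
Hamilton product q⊗(0,ω) = (-1.0474105, 0.5978103, -0.4312407, -1.0675145)
q' = normalize(q + ½dt·q⊗(0,ω)) = (-0.3475, -0.8450, 0.2356, -0.3313)
new position p' = (-0.5280, 2.6040, 0.6120)
v' = v + a·dt = (0.8680, 1.3540, 1.4280)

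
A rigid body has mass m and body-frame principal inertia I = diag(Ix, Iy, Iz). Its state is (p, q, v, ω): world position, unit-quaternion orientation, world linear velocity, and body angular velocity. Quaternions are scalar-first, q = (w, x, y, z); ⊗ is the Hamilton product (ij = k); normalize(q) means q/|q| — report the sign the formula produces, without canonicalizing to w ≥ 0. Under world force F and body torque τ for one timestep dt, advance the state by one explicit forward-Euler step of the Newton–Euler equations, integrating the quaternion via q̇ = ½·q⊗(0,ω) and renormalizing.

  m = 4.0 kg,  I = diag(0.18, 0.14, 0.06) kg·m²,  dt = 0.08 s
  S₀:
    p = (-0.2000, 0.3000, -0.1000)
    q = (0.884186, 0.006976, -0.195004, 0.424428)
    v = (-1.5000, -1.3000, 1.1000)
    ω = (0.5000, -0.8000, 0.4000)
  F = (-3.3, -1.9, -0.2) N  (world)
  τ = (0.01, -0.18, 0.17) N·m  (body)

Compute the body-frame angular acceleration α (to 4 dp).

α = (-0.0867, -1.4571, 2.5667)

precession coupling ω×(Iω) = (0.0256, 0.0240, 0.0160)
(τ − ω×Iω)/I = (-0.0867, -1.4571, 2.5667)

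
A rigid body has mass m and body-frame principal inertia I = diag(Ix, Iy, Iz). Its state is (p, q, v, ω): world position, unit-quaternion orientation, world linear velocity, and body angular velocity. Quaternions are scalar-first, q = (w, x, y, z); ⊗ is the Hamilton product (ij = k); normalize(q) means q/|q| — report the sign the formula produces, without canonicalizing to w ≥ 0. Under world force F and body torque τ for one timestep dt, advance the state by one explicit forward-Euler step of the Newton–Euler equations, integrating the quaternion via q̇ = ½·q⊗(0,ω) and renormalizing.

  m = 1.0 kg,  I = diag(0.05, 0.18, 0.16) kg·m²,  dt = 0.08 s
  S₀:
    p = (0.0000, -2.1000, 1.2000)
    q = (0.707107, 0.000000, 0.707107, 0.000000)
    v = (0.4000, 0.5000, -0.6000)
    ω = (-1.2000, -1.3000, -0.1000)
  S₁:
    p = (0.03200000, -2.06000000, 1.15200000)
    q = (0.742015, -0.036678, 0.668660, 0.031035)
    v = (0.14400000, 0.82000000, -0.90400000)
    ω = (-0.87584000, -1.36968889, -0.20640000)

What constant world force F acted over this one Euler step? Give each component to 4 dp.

F = (-3.2000, 4.0000, -3.8000)

velocity change Δv = (-0.25600000, 0.32000000, -0.30400000)
F = m·Δv/dt = (-3.2000, 4.0000, -3.8000)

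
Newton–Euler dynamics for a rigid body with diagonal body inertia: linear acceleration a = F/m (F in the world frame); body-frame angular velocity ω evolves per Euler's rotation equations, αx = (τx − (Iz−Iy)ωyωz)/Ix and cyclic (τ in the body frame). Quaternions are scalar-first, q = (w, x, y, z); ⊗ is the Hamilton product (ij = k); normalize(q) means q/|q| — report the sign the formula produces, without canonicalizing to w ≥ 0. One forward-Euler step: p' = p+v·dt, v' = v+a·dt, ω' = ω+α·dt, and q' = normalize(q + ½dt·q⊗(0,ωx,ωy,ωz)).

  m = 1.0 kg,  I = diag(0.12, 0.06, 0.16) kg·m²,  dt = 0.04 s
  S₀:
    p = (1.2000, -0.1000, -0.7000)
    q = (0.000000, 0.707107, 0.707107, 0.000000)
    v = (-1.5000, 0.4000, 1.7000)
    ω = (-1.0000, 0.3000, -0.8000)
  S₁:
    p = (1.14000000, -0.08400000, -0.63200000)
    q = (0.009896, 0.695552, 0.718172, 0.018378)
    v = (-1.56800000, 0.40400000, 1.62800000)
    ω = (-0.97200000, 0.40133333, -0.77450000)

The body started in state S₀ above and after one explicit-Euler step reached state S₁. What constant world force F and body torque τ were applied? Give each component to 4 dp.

F = (-1.7000, 0.1000, -1.8000)
τ = (0.0600, 0.1200, 0.1200)

rate change Δω = (0.02800000, 0.10133333, 0.02550000)
gyro term ω₀×Iω₀ = (-0.0240, -0.0320, 0.0180)
applied torque τ = (0.0600, 0.1200, 0.1200)
Δv = v₁−v₀ = (-0.06800000, 0.00400000, -0.07200000)
m·(v₁−v₀)/dt = (-1.7000, 0.1000, -1.8000)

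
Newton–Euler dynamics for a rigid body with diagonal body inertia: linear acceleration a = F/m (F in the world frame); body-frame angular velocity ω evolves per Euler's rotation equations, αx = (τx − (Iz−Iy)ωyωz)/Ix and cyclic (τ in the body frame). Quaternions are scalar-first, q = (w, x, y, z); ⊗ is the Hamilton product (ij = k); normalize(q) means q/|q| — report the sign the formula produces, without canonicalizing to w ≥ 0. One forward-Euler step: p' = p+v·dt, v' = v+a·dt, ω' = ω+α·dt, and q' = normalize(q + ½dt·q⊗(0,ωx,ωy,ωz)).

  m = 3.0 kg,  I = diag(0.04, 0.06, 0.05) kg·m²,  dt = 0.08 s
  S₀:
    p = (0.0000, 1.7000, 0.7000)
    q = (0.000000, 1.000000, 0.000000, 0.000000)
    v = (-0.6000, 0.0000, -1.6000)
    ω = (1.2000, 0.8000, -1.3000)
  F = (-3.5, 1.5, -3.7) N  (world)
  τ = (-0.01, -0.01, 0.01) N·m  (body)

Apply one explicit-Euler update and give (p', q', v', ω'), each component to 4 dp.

p' = (-0.0480, 1.7000, 0.5720)
q' = (-0.0479, 0.9970, 0.0518, 0.0319)
v' = (-0.6933, 0.0400, -1.6987)
ω' = (1.1592, 0.7659, -1.3147)

ω×(Iω) gyroscopic = (0.0104, 0.0156, 0.0192)
α = I⁻¹(τ − ω×Iω) = (-0.5100, -0.4267, -0.1840)
ω + α·dt = (1.1592, 0.7659, -1.3147)
Hamilton product q⊗(0,ω) = (-1.2000000, 0.0000000, 1.3000000, 0.8000000)
q + ½dt·q⊗(0,ω), renormalized = (-0.0479, 0.9970, 0.0518, 0.0319)
a = (-1.1667, 0.5000, -1.2333)
new position p' = (-0.0480, 1.7000, 0.5720)
v + (F/m)dt = (-0.6933, 0.0400, -1.6987)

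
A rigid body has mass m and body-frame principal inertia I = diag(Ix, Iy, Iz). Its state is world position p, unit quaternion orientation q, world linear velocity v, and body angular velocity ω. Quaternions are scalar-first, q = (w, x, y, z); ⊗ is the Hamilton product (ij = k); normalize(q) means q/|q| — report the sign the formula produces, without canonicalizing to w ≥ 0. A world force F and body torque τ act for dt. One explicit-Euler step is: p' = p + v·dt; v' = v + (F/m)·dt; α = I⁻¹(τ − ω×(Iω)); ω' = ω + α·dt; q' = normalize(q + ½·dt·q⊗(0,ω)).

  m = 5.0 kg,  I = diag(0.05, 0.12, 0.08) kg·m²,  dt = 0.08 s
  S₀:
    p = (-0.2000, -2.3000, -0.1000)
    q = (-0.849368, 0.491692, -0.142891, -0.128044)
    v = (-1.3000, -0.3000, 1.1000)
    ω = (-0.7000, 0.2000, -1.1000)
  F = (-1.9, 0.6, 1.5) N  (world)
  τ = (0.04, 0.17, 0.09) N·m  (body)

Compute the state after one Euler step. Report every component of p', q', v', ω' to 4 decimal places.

p' = (-0.3040, -2.3240, -0.0120)
q' = (-0.8389, 0.5221, -0.1243, -0.0906)
v' = (-1.3304, -0.2904, 1.1240)
ω' = (-0.6501, 0.3287, -1.0002)

gyro term ω×Iω = (0.0088, -0.0231, -0.0098)
(τ − ω×Iω)/I = (0.6240, 1.6092, 1.2475)
ω + α·dt = (-0.6501, 0.3287, -1.0002)
Hamilton product q⊗(0,ω) = (0.2319142, 0.7773465, 0.4606184, 0.9326195)
updated quaternion q' = (-0.8389, 0.5221, -0.1243, -0.0906)
a = F/m = (-0.3800, 0.1200, 0.3000)
p + v·dt = (-0.3040, -2.3240, -0.0120)
new velocity v' = (-1.3304, -0.2904, 1.1240)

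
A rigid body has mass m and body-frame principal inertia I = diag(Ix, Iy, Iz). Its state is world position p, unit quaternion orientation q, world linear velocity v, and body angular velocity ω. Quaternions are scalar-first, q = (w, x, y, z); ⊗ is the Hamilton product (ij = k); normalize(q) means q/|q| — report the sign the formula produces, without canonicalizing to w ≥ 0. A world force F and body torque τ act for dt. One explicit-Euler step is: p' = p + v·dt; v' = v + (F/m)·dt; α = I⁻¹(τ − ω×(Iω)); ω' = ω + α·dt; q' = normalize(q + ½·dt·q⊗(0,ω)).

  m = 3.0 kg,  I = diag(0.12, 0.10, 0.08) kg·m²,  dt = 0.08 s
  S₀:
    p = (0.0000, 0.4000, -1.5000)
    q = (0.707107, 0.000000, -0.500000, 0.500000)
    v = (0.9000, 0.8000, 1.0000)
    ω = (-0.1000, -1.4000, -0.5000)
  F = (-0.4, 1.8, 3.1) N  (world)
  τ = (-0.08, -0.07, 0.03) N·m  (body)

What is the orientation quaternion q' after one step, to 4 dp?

2q̇ = q⊗(0,ω) = (-0.4500000, 0.8792893, -1.0399498, -0.4035535)
q' = normalize(q + ½dt·q⊗(0,ω)) = (0.6879, 0.0351, -0.5406, 0.4830)

q' = (0.6879, 0.0351, -0.5406, 0.4830)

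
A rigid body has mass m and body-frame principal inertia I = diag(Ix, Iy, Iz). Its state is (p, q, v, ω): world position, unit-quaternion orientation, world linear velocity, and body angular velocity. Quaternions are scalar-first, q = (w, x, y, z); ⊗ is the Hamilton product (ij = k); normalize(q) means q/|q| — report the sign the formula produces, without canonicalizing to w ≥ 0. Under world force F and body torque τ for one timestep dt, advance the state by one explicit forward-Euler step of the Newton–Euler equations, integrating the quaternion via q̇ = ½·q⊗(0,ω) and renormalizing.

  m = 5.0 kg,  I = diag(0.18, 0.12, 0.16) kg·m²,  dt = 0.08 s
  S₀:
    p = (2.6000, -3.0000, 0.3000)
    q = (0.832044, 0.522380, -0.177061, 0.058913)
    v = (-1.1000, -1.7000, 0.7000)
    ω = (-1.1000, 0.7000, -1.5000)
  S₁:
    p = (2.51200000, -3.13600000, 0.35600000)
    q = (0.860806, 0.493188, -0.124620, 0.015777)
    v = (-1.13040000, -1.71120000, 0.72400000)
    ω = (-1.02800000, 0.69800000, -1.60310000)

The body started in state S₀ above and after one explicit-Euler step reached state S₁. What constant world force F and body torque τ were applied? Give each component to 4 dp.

rate change Δω = (0.07200000, -0.00200000, -0.10310000)
precession coupling = (-0.0420, 0.0330, 0.0462)
I·α + gyro = (0.1200, 0.0300, -0.1600)
v₁ − v₀ = (-0.03040000, -0.01120000, 0.02400000)
m·(v₁−v₀)/dt = (-1.9000, -0.7000, 1.5000)

F = (-1.9000, -0.7000, 1.5000)
τ = (0.1200, 0.0300, -0.1600)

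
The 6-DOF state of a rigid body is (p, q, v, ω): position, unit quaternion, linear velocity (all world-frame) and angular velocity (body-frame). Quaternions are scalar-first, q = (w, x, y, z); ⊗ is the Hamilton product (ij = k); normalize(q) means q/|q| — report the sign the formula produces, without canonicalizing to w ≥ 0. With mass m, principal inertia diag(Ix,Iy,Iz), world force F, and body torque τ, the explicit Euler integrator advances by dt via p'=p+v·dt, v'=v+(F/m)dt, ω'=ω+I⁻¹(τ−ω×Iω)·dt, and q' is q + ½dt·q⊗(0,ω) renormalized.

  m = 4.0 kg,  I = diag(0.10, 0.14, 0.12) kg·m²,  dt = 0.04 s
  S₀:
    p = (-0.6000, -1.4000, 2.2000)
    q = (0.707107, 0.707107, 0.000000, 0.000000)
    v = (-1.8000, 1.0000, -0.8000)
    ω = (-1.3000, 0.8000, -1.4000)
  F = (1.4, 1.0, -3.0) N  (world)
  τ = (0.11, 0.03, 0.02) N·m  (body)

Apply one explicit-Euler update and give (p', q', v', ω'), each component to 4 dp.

p + v·dt = (-0.6720, -1.3600, 2.1680)
new velocity v' = (-1.7860, 1.0100, -0.8300)
gyro term ω×Iω = (0.0224, -0.0364, -0.0416)
α = I⁻¹(τ − ω×Iω) = (0.8760, 0.4743, 0.5133)
ω + α·dt = (-1.2650, 0.8190, -1.3795)
Hamilton product q⊗(0,ω) = (0.9192391, -0.9192391, 1.5556354, -0.4242642)
q' = normalize(q + ½dt·q⊗(0,ω)) = (0.7249, 0.6881, 0.0311, -0.0085)

p' = (-0.6720, -1.3600, 2.1680)
q' = (0.7249, 0.6881, 0.0311, -0.0085)
v' = (-1.7860, 1.0100, -0.8300)
ω' = (-1.2650, 0.8190, -1.3795)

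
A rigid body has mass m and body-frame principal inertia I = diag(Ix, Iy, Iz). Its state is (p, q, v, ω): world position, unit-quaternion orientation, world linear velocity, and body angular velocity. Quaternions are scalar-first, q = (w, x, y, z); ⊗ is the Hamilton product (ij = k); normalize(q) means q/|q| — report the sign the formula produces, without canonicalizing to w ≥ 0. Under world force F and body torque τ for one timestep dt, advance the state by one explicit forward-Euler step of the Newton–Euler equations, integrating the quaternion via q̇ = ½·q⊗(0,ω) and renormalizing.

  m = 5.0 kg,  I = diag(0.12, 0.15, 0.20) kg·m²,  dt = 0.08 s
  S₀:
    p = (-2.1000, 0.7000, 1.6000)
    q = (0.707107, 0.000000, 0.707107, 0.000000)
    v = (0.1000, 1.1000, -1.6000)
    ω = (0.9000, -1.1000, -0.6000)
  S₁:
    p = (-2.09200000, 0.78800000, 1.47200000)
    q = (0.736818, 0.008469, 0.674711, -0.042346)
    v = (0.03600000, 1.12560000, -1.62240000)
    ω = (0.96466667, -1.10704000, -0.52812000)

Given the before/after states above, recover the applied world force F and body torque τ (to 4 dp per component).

F = (-4.0000, 1.6000, -1.4000)
τ = (0.1300, 0.0300, 0.1500)

velocity change Δv = (-0.06400000, 0.02560000, -0.02240000)
F = m·Δv/dt = (-4.0000, 1.6000, -1.4000)
Δω = ω₁−ω₀ = (0.06466667, -0.00704000, 0.07188000)
precession coupling = (0.0330, 0.0432, -0.0297)
τ = I·(Δω/dt) + ω₀×(Iω₀) = (0.1300, 0.0300, 0.1500)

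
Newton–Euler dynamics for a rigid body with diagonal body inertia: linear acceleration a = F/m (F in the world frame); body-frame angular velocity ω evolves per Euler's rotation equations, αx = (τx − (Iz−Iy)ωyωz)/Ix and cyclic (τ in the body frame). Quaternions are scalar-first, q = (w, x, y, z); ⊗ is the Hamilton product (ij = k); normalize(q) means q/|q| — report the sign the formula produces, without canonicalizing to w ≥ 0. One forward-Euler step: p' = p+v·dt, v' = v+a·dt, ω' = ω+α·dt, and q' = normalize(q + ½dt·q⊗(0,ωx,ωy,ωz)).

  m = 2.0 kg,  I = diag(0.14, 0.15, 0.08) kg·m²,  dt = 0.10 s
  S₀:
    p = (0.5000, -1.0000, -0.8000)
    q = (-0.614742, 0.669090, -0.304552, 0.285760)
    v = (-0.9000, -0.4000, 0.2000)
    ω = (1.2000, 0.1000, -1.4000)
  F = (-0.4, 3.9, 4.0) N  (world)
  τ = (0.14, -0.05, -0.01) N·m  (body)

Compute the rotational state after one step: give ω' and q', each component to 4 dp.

(τ − ω×Iω)/I = (0.9300, 0.3387, -0.1400)
ω' = ω + α·dt = (1.2930, 0.1339, -1.4140)
Hamilton product q⊗(0,ω) = (-0.3723888, -0.3398936, 1.2181638, 1.2930102)
q + ½dt·q⊗(0,ω), renormalized = (-0.6307, 0.6493, -0.2426, 0.3489)

ω' = (1.2930, 0.1339, -1.4140)
q' = (-0.6307, 0.6493, -0.2426, 0.3489)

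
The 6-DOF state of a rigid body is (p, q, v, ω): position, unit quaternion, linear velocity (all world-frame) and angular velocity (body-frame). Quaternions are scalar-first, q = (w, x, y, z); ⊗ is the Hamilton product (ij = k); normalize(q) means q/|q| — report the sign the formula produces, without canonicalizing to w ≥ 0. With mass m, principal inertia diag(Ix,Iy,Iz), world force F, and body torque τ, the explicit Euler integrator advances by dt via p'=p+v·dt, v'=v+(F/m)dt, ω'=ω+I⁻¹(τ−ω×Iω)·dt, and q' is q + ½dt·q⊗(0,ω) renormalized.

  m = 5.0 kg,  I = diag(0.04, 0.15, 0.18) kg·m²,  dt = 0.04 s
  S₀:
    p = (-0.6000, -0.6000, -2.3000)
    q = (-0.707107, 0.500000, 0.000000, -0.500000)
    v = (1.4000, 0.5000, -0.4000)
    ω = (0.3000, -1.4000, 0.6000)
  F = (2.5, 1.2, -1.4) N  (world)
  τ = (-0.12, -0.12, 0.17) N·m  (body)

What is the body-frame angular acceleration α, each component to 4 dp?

α = (-2.3700, -0.6320, 1.2011)

precession coupling ω×(Iω) = (-0.0252, -0.0252, -0.0462)
α = I⁻¹(τ − ω×Iω) = (-2.3700, -0.6320, 1.2011)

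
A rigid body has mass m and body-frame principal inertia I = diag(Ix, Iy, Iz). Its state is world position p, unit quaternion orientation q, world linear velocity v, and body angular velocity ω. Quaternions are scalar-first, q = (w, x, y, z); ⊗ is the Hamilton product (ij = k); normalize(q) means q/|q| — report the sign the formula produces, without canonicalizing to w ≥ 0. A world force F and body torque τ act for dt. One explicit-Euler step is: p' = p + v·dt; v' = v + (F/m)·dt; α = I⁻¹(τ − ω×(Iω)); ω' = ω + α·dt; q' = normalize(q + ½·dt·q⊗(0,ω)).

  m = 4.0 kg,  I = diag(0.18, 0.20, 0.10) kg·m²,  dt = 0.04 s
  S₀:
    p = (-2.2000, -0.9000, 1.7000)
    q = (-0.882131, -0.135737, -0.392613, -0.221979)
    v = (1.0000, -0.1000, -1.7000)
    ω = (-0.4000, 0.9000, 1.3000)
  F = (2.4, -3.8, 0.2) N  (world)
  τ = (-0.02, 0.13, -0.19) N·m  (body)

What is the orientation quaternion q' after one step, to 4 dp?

q' = (-0.8699, -0.1348, -0.4030, -0.2504)

2q̇ = q⊗(0,ω) = (0.5876296, 0.0422366, -0.5286682, -1.4259788)
q + ½dt·q⊗(0,ω), renormalized = (-0.8699, -0.1348, -0.4030, -0.2504)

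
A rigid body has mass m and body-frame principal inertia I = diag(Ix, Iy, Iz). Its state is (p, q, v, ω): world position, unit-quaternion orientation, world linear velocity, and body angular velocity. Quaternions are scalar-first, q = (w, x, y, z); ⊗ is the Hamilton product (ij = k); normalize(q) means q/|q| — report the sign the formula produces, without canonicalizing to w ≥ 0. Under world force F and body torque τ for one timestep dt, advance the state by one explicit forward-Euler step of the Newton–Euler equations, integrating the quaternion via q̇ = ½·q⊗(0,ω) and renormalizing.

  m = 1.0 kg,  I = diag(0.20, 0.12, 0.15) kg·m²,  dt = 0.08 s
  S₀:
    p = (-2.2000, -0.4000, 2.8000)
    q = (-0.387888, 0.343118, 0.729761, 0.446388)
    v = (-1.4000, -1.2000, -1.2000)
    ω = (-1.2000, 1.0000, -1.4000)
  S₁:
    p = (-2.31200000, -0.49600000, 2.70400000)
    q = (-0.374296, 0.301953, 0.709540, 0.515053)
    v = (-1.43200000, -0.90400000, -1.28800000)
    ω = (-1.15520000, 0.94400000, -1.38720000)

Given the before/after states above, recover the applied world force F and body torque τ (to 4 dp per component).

F = (-0.4000, 3.7000, -1.1000)
τ = (0.0700, 0.0000, 0.1200)

velocity change Δv = (-0.03200000, 0.29600000, -0.08800000)
F = m·Δv/dt = (-0.4000, 3.7000, -1.1000)
ω₁ − ω₀ = (0.04480000, -0.05600000, 0.01280000)
gyro term ω₀×Iω₀ = (-0.0420, 0.0840, 0.0960)
applied torque τ = (0.0700, 0.0000, 0.1200)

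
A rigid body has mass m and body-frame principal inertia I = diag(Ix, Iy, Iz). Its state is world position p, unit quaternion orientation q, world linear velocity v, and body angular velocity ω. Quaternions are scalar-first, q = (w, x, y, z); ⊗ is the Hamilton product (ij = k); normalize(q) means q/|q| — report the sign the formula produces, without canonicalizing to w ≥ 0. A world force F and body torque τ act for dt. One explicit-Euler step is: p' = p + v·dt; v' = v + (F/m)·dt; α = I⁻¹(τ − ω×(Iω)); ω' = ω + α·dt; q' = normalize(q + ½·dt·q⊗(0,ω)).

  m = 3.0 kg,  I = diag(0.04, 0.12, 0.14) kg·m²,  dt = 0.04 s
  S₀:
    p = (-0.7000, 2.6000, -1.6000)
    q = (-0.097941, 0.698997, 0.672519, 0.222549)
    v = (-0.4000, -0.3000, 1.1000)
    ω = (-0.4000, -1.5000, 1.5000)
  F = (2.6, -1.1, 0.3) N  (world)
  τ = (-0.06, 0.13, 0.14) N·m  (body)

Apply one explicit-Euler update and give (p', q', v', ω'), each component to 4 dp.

p' = (-0.7160, 2.5880, -1.5560)
q' = (-0.0788, 0.7260, 0.6521, 0.2038)
v' = (-0.3653, -0.3147, 1.1040)
ω' = (-0.4150, -1.4767, 1.5263)

a = (0.8667, -0.3667, 0.1000)
p + v·dt = (-0.7160, 2.5880, -1.5560)
new velocity v' = (-0.3653, -0.3147, 1.1040)
precession coupling ω×(Iω) = (-0.0450, 0.0600, 0.0480)
angular accel α = (-0.3750, 0.5833, 0.6571)
ω' = ω + α·dt = (-0.4150, -1.4767, 1.5263)
q⊗(0,ω) = (0.9545538, 1.3817784, -0.9906036, -0.9263994)
updated quaternion q' = (-0.0788, 0.7260, 0.6521, 0.2038)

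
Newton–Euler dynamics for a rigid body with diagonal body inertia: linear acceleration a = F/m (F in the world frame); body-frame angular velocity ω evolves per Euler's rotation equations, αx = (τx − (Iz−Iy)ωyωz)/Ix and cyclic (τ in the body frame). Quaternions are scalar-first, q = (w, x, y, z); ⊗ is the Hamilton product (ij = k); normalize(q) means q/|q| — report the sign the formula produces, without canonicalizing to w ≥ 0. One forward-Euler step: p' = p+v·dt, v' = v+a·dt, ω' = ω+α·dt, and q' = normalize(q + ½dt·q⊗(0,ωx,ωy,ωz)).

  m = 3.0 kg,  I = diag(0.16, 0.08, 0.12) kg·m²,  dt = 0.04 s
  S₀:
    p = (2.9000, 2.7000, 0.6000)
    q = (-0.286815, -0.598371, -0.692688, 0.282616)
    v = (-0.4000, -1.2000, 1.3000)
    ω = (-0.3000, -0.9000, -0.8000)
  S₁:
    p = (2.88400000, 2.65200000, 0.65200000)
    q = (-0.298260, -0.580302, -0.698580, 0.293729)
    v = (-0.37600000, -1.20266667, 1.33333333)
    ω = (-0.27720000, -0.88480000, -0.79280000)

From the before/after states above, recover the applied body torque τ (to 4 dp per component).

τ = (0.1200, 0.0400, 0.0000)

rate change Δω = (0.02280000, 0.01520000, 0.00720000)
gyro term ω₀×Iω₀ = (0.0288, 0.0096, -0.0216)
τ = I·(Δω/dt) + ω₀×(Iω₀) = (0.1200, 0.0400, 0.0000)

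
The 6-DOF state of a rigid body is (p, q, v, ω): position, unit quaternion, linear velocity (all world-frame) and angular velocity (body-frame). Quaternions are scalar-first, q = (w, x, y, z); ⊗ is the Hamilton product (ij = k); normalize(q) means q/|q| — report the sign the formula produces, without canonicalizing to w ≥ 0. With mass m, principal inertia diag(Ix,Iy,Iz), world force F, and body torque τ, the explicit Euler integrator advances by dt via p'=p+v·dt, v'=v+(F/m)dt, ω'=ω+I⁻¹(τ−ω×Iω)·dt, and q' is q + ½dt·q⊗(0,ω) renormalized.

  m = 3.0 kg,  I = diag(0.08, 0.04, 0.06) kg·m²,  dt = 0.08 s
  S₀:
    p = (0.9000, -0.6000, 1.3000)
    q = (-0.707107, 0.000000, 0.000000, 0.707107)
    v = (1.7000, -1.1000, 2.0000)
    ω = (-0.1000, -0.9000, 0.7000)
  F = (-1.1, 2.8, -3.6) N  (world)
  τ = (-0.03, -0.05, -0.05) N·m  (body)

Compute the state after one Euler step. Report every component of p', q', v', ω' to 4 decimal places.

p' = (1.0360, -0.6880, 1.4600)
q' = (-0.7261, 0.0283, 0.0226, 0.6866)
v' = (1.6707, -1.0253, 1.9040)
ω' = (-0.1174, -0.9972, 0.6381)

a = (-0.3667, 0.9333, -1.2000)
p + v·dt = (1.0360, -0.6880, 1.4600)
new velocity v' = (1.6707, -1.0253, 1.9040)
ω×(Iω) gyroscopic = (-0.0126, -0.0014, -0.0036)
α = I⁻¹(τ − ω×Iω) = (-0.2175, -1.2150, -0.7733)
new body rate ω' = (-0.1174, -0.9972, 0.6381)
Hamilton product q⊗(0,ω) = (-0.4949749, 0.7071070, 0.5656856, -0.4949749)
q' = normalize(q + ½dt·q⊗(0,ω)) = (-0.7261, 0.0283, 0.0226, 0.6866)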